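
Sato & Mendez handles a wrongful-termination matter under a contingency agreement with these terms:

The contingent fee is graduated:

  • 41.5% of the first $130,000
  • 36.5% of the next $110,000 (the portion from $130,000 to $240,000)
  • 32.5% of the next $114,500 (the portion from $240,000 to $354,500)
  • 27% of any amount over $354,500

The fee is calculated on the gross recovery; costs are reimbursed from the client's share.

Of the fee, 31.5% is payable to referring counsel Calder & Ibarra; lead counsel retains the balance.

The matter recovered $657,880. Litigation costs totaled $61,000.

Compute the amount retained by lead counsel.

$146,059.19

Fee base is the gross recovery, $657,880; costs are reimbursed separately.
First $130,000 at 41.5% = $53,950.00
Next $110,000 at 36.5% = $40,150.00
Next $114,500 at 32.5% = $37,212.50
Remaining $303,380 at 27% = $81,912.60
Fee: $53,950.00 + $40,150.00 + $37,212.50 + $81,912.60 = $213,225.10
Referral share: 31.5% of $213,225.10 = $67,165.91; lead counsel retains $213,225.10 − $67,165.91 = $146,059.19.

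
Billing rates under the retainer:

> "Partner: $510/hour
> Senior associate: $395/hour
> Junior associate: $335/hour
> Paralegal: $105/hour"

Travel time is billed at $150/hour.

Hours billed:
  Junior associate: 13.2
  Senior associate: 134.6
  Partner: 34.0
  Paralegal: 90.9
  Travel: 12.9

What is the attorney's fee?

$86,408.50

Partner: 34.0 × $510 = $17,340.00
Senior associate: 134.6 × $395 = $53,167.00
Junior associate: 13.2 × $335 = $4,422.00
Paralegal: 90.9 × $105 = $9,544.50
Subtotal: $17,340.00 + $53,167.00 + $4,422.00 + $9,544.50 = $84,473.50
Travel: 12.9 × $150 = $1,935.00
Total: $84,473.50 + $1,935.00 = $86,408.50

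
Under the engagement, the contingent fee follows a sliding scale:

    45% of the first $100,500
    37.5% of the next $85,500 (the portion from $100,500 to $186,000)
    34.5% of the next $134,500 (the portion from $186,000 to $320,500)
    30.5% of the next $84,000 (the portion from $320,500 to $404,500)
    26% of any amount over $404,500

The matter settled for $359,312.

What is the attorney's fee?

$135,527.66

First $100,500 at 45% = $45,225.00
Next $85,500 at 37.5% = $32,062.50
Next $134,500 at 34.5% = $46,402.50
Remaining $38,812 at 30.5% = $11,837.66
Fee: $45,225.00 + $32,062.50 + $46,402.50 + $11,837.66 = $135,527.66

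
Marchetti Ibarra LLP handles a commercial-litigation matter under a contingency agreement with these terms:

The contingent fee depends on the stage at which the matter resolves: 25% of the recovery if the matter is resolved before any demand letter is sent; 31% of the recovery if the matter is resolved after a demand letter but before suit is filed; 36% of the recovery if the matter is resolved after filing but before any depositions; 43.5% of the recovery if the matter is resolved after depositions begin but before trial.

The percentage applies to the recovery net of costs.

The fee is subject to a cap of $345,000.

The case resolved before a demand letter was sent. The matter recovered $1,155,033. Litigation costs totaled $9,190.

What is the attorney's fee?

$286,460.75

Fee base (net of costs): $1,155,033 − $9,190 = $1,145,843
The matter resolved before a demand letter was sent, so the 25% rate applies.
$1,145,843 × 25% = $286,460.75
$286,460.75 is under the $345,000 cap.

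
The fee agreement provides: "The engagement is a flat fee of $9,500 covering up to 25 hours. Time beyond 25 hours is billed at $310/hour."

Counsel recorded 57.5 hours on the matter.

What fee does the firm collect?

$19,575.00

Flat fee: $9,500.00
Excess hours: 57.5 − 25 = 32.5
Overrun: 32.5 × $310 = $10,075.00
Total: $9,500.00 + $10,075.00 = $19,575.00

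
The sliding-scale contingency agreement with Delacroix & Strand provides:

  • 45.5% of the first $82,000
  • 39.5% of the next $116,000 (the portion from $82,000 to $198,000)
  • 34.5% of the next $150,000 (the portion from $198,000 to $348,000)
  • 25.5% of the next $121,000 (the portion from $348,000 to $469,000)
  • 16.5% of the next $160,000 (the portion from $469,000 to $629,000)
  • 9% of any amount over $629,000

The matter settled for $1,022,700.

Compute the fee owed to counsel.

$227,568.00

First $82,000 at 45.5% = $37,310.00
Next $116,000 at 39.5% = $45,820.00
Next $150,000 at 34.5% = $51,750.00
Next $121,000 at 25.5% = $30,855.00
Next $160,000 at 16.5% = $26,400.00
Remaining $393,700 at 9% = $35,433.00
Fee: $37,310.00 + $45,820.00 + $51,750.00 + $30,855.00 + $26,400.00 + $35,433.00 = $227,568.00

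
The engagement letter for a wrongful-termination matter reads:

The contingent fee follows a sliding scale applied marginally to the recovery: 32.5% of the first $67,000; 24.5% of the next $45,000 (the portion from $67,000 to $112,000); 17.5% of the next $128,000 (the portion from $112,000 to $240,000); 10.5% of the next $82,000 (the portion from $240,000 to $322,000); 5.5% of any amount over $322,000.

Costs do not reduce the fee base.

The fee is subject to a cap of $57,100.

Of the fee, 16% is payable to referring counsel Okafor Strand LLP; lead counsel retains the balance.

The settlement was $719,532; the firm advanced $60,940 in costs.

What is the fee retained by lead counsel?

Fee base is the gross recovery, $719,532; costs are reimbursed separately.
First $67,000 at 32.5% = $21,775.00
Next $45,000 at 24.5% = $11,025.00
Next $128,000 at 17.5% = $22,400.00
Next $82,000 at 10.5% = $8,610.00
Remaining $397,532 at 5.5% = $21,864.26
Fee: $21,775.00 + $11,025.00 + $22,400.00 + $8,610.00 + $21,864.26 = $85,674.26
$85,674.26 exceeds the $57,100 cap, so the fee is capped at $57,100.00.
Referral share: 16% of $57,100.00 = $9,136.00; lead counsel retains $57,100.00 − $9,136.00 = $47,964.00.

$47,964.00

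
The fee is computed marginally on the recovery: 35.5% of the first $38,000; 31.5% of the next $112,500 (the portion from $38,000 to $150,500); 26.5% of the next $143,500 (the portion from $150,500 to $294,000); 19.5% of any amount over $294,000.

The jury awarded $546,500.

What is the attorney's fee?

First $38,000 at 35.5% = $13,490.00
Next $112,500 at 31.5% = $35,437.50
Next $143,500 at 26.5% = $38,027.50
Remaining $252,500 at 19.5% = $49,237.50
Fee: $13,490.00 + $35,437.50 + $38,027.50 + $49,237.50 = $136,192.50

$136,192.50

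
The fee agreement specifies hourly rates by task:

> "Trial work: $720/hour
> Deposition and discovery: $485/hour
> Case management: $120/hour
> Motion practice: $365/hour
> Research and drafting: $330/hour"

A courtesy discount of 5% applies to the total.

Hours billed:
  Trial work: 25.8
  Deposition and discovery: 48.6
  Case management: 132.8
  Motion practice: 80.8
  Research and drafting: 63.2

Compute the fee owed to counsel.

Trial work: 25.8 × $720 = $18,576.00
Deposition and discovery: 48.6 × $485 = $23,571.00
Case management: 132.8 × $120 = $15,936.00
Motion practice: 80.8 × $365 = $29,492.00
Research and drafting: 63.2 × $330 = $20,856.00
Subtotal: $108,431.00
Less 5% discount: −$5,421.55
Total: $108,431.00 − $5,421.55 = $103,009.45

$103,009.45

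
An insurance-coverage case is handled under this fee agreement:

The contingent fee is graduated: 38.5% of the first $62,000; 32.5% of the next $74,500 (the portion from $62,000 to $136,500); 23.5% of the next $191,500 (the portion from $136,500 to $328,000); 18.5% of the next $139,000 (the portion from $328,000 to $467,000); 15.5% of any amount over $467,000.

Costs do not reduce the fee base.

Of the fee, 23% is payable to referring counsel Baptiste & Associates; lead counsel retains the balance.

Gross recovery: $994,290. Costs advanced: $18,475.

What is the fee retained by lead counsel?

Fee base is the gross recovery, $994,290; costs are reimbursed separately.
First $62,000 at 38.5% = $23,870.00
Next $74,500 at 32.5% = $24,212.50
Next $191,500 at 23.5% = $45,002.50
Next $139,000 at 18.5% = $25,715.00
Remaining $527,290 at 15.5% = $81,729.95
Fee: $23,870.00 + $24,212.50 + $45,002.50 + $25,715.00 + $81,729.95 = $200,529.95
Referral share: 23% of $200,529.95 = $46,121.89; lead counsel retains $200,529.95 − $46,121.89 = $154,408.06.

$154,408.06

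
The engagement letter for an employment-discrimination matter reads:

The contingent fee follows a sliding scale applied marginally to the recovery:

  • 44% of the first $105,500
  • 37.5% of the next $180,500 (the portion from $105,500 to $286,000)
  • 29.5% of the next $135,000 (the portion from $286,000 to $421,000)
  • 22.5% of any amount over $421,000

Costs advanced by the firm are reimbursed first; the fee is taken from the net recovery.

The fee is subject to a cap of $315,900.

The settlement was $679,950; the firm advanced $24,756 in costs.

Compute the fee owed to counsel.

Fee base (net of costs): $679,950 − $24,756 = $655,194
First $105,500 at 44% = $46,420.00
Next $180,500 at 37.5% = $67,687.50
Next $135,000 at 29.5% = $39,825.00
Remaining $234,194 at 22.5% = $52,693.65
Fee: $46,420.00 + $67,687.50 + $39,825.00 + $52,693.65 = $206,626.15
$206,626.15 is under the $315,900 cap.

$206,626.15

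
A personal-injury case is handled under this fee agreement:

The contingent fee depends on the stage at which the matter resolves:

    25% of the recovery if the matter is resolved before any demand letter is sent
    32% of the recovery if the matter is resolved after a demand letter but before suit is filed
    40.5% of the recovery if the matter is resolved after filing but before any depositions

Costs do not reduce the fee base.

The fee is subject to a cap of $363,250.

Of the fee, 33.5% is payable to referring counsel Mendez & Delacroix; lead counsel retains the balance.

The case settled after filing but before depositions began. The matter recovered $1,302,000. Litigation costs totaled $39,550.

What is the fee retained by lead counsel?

Fee base is the gross recovery, $1,302,000; costs are reimbursed separately.
The matter settled after filing but before depositions began, so the 40.5% rate applies.
$1,302,000 × 40.5% = $527,310.00
$527,310.00 exceeds the $363,250 cap, so the fee is capped at $363,250.00.
Referral share: 33.5% of $363,250.00 = $121,688.75; lead counsel retains $363,250.00 − $121,688.75 = $241,561.25.

$241,561.25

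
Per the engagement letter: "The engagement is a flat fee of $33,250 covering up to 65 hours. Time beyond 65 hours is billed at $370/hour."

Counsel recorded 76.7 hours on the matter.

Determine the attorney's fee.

$37,579.00

Flat fee: $33,250.00
Excess hours: 76.7 − 65 = 11.7
Overrun: 11.7 × $370 = $4,329.00
Total: $33,250.00 + $4,329.00 = $37,579.00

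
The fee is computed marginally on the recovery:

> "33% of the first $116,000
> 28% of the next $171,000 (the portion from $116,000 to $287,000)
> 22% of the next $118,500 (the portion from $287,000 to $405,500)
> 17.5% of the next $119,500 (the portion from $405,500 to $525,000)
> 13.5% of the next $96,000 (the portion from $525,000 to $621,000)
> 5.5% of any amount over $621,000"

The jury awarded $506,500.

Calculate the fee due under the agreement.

$129,905.00

First $116,000 at 33% = $38,280.00
Next $171,000 at 28% = $47,880.00
Next $118,500 at 22% = $26,070.00
Remaining $101,000 at 17.5% = $17,675.00
Fee: $38,280.00 + $47,880.00 + $26,070.00 + $17,675.00 = $129,905.00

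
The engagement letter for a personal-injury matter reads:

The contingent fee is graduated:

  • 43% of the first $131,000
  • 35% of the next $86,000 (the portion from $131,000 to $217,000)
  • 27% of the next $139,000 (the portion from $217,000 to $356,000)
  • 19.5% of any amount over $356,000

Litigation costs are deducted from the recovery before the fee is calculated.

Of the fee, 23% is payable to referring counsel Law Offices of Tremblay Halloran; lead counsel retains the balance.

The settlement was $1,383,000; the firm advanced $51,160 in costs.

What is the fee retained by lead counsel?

$241,971.58

Fee base (net of costs): $1,383,000 − $51,160 = $1,331,840
First $131,000 at 43% = $56,330.00
Next $86,000 at 35% = $30,100.00
Next $139,000 at 27% = $37,530.00
Remaining $975,840 at 19.5% = $190,288.80
Fee: $56,330.00 + $30,100.00 + $37,530.00 + $190,288.80 = $314,248.80
Referral share: 23% of $314,248.80 = $72,277.22; lead counsel retains $314,248.80 − $72,277.22 = $241,971.58.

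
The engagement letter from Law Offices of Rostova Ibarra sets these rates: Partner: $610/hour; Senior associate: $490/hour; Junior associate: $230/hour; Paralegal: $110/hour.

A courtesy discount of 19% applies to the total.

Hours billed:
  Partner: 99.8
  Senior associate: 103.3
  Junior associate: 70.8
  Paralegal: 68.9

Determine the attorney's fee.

$109,639.98

Partner: 99.8 × $610 = $60,878.00
Senior associate: 103.3 × $490 = $50,617.00
Junior associate: 70.8 × $230 = $16,284.00
Paralegal: 68.9 × $110 = $7,579.00
Subtotal: $135,358.00
Less 19% discount: −$25,718.02
Total: $135,358.00 − $25,718.02 = $109,639.98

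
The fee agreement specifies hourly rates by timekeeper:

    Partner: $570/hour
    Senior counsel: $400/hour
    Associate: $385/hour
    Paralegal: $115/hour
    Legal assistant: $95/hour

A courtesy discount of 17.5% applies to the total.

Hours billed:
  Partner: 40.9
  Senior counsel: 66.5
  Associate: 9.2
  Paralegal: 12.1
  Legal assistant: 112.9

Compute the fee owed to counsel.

$54,096.90

Partner: 40.9 × $570 = $23,313.00
Senior counsel: 66.5 × $400 = $26,600.00
Associate: 9.2 × $385 = $3,542.00
Paralegal: 12.1 × $115 = $1,391.50
Legal assistant: 112.9 × $95 = $10,725.50
Subtotal: $65,572.00
Less 17.5% discount: −$11,475.10
Total: $65,572.00 − $11,475.10 = $54,096.90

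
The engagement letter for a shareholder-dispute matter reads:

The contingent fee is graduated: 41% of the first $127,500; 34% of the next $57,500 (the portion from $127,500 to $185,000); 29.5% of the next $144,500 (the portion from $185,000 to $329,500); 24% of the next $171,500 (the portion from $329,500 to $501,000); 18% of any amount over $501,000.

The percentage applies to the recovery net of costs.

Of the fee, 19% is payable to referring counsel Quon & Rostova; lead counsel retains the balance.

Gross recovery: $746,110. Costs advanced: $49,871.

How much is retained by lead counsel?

Fee base (net of costs): $746,110 − $49,871 = $696,239
First $127,500 at 41% = $52,275.00
Next $57,500 at 34% = $19,550.00
Next $144,500 at 29.5% = $42,627.50
Next $171,500 at 24% = $41,160.00
Remaining $195,239 at 18% = $35,143.02
Fee: $52,275.00 + $19,550.00 + $42,627.50 + $41,160.00 + $35,143.02 = $190,755.52
Referral share: 19% of $190,755.52 = $36,243.55; lead counsel retains $190,755.52 − $36,243.55 = $154,511.97.

$154,511.97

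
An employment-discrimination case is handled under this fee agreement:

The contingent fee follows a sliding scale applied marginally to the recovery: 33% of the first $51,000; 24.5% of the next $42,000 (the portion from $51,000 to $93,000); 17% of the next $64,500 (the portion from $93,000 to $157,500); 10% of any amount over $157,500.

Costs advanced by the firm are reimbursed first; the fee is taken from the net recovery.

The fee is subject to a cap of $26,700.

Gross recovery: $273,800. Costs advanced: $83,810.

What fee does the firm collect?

$26,700.00

Fee base (net of costs): $273,800 − $83,810 = $189,990
First $51,000 at 33% = $16,830.00
Next $42,000 at 24.5% = $10,290.00
Next $64,500 at 17% = $10,965.00
Remaining $32,490 at 10% = $3,249.00
Fee: $16,830.00 + $10,290.00 + $10,965.00 + $3,249.00 = $41,334.00
$41,334.00 exceeds the $26,700 cap, so the fee is capped at $26,700.00.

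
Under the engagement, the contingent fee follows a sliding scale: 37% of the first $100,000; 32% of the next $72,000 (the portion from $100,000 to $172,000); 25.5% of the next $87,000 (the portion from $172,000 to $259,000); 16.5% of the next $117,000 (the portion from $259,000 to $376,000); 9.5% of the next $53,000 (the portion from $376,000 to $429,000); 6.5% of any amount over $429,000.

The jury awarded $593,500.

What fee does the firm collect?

First $100,000 at 37% = $37,000.00
Next $72,000 at 32% = $23,040.00
Next $87,000 at 25.5% = $22,185.00
Next $117,000 at 16.5% = $19,305.00
Next $53,000 at 9.5% = $5,035.00
Remaining $164,500 at 6.5% = $10,692.50
Fee: $37,000.00 + $23,040.00 + $22,185.00 + $19,305.00 + $5,035.00 + $10,692.50 = $117,257.50

$117,257.50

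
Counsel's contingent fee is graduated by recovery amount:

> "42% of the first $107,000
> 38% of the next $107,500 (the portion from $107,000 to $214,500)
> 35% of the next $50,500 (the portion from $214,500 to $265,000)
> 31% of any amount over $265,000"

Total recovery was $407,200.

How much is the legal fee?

First $107,000 at 42% = $44,940.00
Next $107,500 at 38% = $40,850.00
Next $50,500 at 35% = $17,675.00
Remaining $142,200 at 31% = $44,082.00
Fee: $44,940.00 + $40,850.00 + $17,675.00 + $44,082.00 = $147,547.00

$147,547.00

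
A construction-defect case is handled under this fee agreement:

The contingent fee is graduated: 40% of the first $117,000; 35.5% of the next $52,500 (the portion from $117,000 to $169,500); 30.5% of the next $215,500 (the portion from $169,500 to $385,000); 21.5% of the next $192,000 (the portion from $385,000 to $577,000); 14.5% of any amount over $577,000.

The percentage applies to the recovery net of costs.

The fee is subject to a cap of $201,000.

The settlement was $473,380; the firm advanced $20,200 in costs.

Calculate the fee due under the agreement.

$145,823.70

Fee base (net of costs): $473,380 − $20,200 = $453,180
First $117,000 at 40% = $46,800.00
Next $52,500 at 35.5% = $18,637.50
Next $215,500 at 30.5% = $65,727.50
Remaining $68,180 at 21.5% = $14,658.70
Fee: $46,800.00 + $18,637.50 + $65,727.50 + $14,658.70 = $145,823.70
$145,823.70 is under the $201,000 cap.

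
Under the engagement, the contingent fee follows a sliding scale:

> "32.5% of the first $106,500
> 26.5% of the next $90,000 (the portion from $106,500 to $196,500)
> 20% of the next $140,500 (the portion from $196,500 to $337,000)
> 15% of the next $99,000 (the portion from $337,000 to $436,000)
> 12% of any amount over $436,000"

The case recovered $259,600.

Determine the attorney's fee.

$71,082.50

First $106,500 at 32.5% = $34,612.50
Next $90,000 at 26.5% = $23,850.00
Remaining $63,100 at 20% = $12,620.00
Fee: $34,612.50 + $23,850.00 + $12,620.00 = $71,082.50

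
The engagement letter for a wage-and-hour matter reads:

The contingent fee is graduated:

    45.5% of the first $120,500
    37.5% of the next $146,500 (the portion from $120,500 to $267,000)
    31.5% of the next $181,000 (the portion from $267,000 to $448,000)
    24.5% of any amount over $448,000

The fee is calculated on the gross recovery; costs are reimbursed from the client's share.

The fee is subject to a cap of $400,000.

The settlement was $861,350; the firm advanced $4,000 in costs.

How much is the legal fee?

Fee base is the gross recovery, $861,350; costs are reimbursed separately.
First $120,500 at 45.5% = $54,827.50
Next $146,500 at 37.5% = $54,937.50
Next $181,000 at 31.5% = $57,015.00
Remaining $413,350 at 24.5% = $101,270.75
Fee: $54,827.50 + $54,937.50 + $57,015.00 + $101,270.75 = $268,050.75
$268,050.75 is under the $400,000 cap.

$268,050.75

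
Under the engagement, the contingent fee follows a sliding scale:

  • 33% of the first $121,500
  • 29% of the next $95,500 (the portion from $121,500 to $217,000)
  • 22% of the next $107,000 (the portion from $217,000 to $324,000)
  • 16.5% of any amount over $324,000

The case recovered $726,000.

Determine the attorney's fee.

First $121,500 at 33% = $40,095.00
Next $95,500 at 29% = $27,695.00
Next $107,000 at 22% = $23,540.00
Remaining $402,000 at 16.5% = $66,330.00
Fee: $40,095.00 + $27,695.00 + $23,540.00 + $66,330.00 = $157,660.00

$157,660.00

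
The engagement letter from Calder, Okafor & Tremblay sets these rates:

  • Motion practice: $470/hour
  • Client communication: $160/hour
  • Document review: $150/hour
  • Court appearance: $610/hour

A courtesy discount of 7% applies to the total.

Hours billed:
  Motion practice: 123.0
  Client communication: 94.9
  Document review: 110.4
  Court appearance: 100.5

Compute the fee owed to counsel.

$140,298.87

Motion practice: 123.0 × $470 = $57,810.00
Client communication: 94.9 × $160 = $15,184.00
Document review: 110.4 × $150 = $16,560.00
Court appearance: 100.5 × $610 = $61,305.00
Subtotal: $150,859.00
Less 7% discount: −$10,560.13
Total: $150,859.00 − $10,560.13 = $140,298.87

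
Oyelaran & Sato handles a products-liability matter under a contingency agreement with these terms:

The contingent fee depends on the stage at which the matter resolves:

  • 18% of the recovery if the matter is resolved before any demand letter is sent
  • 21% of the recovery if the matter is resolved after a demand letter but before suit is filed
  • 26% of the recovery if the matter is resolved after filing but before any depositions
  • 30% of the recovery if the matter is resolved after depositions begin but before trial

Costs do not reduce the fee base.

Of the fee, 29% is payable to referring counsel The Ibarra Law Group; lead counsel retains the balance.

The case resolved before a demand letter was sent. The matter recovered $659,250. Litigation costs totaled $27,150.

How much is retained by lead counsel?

$84,252.15

Fee base is the gross recovery, $659,250; costs are reimbursed separately.
The matter resolved before a demand letter was sent, so the 18% rate applies.
$659,250 × 18% = $118,665.00
Referral share: 29% of $118,665.00 = $34,412.85; lead counsel retains $118,665.00 − $34,412.85 = $84,252.15.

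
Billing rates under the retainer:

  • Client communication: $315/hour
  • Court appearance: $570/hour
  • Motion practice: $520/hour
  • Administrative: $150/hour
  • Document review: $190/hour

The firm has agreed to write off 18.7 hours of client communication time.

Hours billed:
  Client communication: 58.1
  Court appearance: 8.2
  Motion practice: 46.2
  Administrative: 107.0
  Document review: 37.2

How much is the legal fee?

$64,227.00

Client communication: 58.1 × $315 = $18,301.50
Court appearance: 8.2 × $570 = $4,674.00
Motion practice: 46.2 × $520 = $24,024.00
Administrative: 107.0 × $150 = $16,050.00
Document review: 37.2 × $190 = $7,068.00
Subtotal: $70,117.50
Write-off: 18.7 × $315 = $5,890.50
Total: $70,117.50 − $5,890.50 = $64,227.00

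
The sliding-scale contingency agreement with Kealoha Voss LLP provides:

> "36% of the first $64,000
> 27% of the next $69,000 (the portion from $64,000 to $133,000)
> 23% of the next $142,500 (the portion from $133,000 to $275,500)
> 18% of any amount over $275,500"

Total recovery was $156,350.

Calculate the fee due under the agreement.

$47,040.50

First $64,000 at 36% = $23,040.00
Next $69,000 at 27% = $18,630.00
Remaining $23,350 at 23% = $5,370.50
Fee: $23,040.00 + $18,630.00 + $5,370.50 = $47,040.50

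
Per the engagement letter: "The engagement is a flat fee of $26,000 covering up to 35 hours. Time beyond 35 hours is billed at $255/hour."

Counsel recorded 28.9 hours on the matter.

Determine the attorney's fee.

$26,000.00

28.9 hours is within the 35-hour scope; only the flat fee applies.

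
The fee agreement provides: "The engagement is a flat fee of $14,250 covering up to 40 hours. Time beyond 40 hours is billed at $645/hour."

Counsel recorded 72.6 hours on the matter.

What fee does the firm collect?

$35,277.00

Flat fee: $14,250.00
Excess hours: 72.6 − 40 = 32.6
Overrun: 32.6 × $645 = $21,027.00
Total: $14,250.00 + $21,027.00 = $35,277.00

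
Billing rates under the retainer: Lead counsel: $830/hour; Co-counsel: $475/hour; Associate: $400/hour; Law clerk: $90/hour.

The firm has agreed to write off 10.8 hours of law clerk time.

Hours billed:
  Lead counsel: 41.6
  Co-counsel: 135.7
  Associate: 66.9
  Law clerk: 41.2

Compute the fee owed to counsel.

$128,481.50

Lead counsel: 41.6 × $830 = $34,528.00
Co-counsel: 135.7 × $475 = $64,457.50
Associate: 66.9 × $400 = $26,760.00
Law clerk: 41.2 × $90 = $3,708.00
Subtotal: $129,453.50
Write-off: 10.8 × $90 = $972.00
Total: $129,453.50 − $972.00 = $128,481.50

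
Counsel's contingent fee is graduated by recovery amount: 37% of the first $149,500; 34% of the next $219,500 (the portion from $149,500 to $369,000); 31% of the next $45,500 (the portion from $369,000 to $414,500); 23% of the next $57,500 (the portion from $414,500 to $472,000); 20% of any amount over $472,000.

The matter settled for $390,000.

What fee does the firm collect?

$136,455.00

First $149,500 at 37% = $55,315.00
Next $219,500 at 34% = $74,630.00
Remaining $21,000 at 31% = $6,510.00
Fee: $55,315.00 + $74,630.00 + $6,510.00 = $136,455.00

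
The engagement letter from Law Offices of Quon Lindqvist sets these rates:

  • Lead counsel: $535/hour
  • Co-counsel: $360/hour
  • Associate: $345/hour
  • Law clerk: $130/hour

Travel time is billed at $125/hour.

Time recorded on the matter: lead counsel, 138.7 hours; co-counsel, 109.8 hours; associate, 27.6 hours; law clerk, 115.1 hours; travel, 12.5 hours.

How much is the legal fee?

$139,780.00

Lead counsel: 138.7 × $535 = $74,204.50
Co-counsel: 109.8 × $360 = $39,528.00
Associate: 27.6 × $345 = $9,522.00
Law clerk: 115.1 × $130 = $14,963.00
Subtotal: $74,204.50 + $39,528.00 + $9,522.00 + $14,963.00 = $138,217.50
Travel: 12.5 × $125 = $1,562.50
Total: $138,217.50 + $1,562.50 = $139,780.00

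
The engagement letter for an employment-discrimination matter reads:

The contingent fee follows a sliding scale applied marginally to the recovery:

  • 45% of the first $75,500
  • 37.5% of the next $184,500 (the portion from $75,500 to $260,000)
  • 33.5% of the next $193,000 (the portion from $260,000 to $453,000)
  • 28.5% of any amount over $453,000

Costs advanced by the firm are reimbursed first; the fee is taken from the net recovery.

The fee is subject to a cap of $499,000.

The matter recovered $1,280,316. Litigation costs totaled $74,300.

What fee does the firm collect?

$382,427.06

Fee base (net of costs): $1,280,316 − $74,300 = $1,206,016
First $75,500 at 45% = $33,975.00
Next $184,500 at 37.5% = $69,187.50
Next $193,000 at 33.5% = $64,655.00
Remaining $753,016 at 28.5% = $214,609.56
Fee: $33,975.00 + $69,187.50 + $64,655.00 + $214,609.56 = $382,427.06
$382,427.06 is under the $499,000 cap.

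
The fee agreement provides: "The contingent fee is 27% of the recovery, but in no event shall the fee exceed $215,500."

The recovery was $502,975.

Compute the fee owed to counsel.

27% of $502,975 = $135,803.25
That is under the $215,500 cap.

$135,803.25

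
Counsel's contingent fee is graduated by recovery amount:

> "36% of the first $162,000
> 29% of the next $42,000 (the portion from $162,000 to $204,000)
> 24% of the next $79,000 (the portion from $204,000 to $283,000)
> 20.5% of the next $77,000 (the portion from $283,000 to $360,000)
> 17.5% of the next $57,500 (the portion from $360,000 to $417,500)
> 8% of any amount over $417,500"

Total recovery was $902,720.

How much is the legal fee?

First $162,000 at 36% = $58,320.00
Next $42,000 at 29% = $12,180.00
Next $79,000 at 24% = $18,960.00
Next $77,000 at 20.5% = $15,785.00
Next $57,500 at 17.5% = $10,062.50
Remaining $485,220 at 8% = $38,817.60
Fee: $58,320.00 + $12,180.00 + $18,960.00 + $15,785.00 + $10,062.50 + $38,817.60 = $154,125.10

$154,125.10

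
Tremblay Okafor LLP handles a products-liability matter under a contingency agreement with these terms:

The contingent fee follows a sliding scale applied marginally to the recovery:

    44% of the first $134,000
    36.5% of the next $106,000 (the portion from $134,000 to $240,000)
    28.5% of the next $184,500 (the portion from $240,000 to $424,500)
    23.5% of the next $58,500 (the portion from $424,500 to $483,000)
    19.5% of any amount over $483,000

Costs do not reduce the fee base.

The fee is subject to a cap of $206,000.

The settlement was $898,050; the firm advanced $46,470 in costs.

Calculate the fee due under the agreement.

$206,000.00

Fee base is the gross recovery, $898,050; costs are reimbursed separately.
First $134,000 at 44% = $58,960.00
Next $106,000 at 36.5% = $38,690.00
Next $184,500 at 28.5% = $52,582.50
Next $58,500 at 23.5% = $13,747.50
Remaining $415,050 at 19.5% = $80,934.75
Fee: $58,960.00 + $38,690.00 + $52,582.50 + $13,747.50 + $80,934.75 = $244,914.75
$244,914.75 exceeds the $206,000 cap, so the fee is capped at $206,000.00.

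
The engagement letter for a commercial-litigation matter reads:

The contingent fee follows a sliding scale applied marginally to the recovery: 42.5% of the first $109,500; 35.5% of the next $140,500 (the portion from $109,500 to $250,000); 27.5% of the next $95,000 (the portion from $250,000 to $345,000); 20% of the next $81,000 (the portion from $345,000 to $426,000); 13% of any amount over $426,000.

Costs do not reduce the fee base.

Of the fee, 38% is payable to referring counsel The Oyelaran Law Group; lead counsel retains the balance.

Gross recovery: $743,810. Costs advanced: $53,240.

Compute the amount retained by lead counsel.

$111,634.29

Fee base is the gross recovery, $743,810; costs are reimbursed separately.
First $109,500 at 42.5% = $46,537.50
Next $140,500 at 35.5% = $49,877.50
Next $95,000 at 27.5% = $26,125.00
Next $81,000 at 20% = $16,200.00
Remaining $317,810 at 13% = $41,315.30
Fee: $46,537.50 + $49,877.50 + $26,125.00 + $16,200.00 + $41,315.30 = $180,055.30
Referral share: 38% of $180,055.30 = $68,421.01; lead counsel retains $180,055.30 − $68,421.01 = $111,634.29.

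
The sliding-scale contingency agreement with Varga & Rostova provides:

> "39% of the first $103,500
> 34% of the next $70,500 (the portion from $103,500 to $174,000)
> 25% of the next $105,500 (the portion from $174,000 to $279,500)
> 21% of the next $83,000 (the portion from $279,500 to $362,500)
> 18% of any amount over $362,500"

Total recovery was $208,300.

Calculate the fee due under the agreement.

First $103,500 at 39% = $40,365.00
Next $70,500 at 34% = $23,970.00
Remaining $34,300 at 25% = $8,575.00
Fee: $40,365.00 + $23,970.00 + $8,575.00 = $72,910.00

$72,910.00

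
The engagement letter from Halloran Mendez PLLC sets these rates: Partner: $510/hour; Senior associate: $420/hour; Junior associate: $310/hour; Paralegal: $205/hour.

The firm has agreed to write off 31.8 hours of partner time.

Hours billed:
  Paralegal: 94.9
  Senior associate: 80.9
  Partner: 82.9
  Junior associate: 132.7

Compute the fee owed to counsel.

Partner: 82.9 × $510 = $42,279.00
Senior associate: 80.9 × $420 = $33,978.00
Junior associate: 132.7 × $310 = $41,137.00
Paralegal: 94.9 × $205 = $19,454.50
Subtotal: $136,848.50
Write-off: 31.8 × $510 = $16,218.00
Total: $136,848.50 − $16,218.00 = $120,630.50

$120,630.50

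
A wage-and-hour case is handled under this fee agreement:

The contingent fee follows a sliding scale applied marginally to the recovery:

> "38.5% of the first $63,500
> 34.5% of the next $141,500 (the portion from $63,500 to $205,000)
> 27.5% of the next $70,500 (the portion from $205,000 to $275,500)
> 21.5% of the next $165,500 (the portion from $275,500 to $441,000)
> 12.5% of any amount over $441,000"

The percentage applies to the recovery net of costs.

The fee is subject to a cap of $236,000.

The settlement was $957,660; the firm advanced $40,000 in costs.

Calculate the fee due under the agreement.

Fee base (net of costs): $957,660 − $40,000 = $917,660
First $63,500 at 38.5% = $24,447.50
Next $141,500 at 34.5% = $48,817.50
Next $70,500 at 27.5% = $19,387.50
Next $165,500 at 21.5% = $35,582.50
Remaining $476,660 at 12.5% = $59,582.50
Fee: $24,447.50 + $48,817.50 + $19,387.50 + $35,582.50 + $59,582.50 = $187,817.50
$187,817.50 is under the $236,000 cap.

$187,817.50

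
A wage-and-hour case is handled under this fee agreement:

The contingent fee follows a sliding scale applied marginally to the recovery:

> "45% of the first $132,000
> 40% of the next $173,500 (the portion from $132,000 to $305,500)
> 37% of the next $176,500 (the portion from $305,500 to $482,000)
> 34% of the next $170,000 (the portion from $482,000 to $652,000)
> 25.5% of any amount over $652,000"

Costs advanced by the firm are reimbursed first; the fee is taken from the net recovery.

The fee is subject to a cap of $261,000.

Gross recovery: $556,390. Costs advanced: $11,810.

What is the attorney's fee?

$215,382.20

Fee base (net of costs): $556,390 − $11,810 = $544,580
First $132,000 at 45% = $59,400.00
Next $173,500 at 40% = $69,400.00
Next $176,500 at 37% = $65,305.00
Remaining $62,580 at 34% = $21,277.20
Fee: $59,400.00 + $69,400.00 + $65,305.00 + $21,277.20 = $215,382.20
$215,382.20 is under the $261,000 cap.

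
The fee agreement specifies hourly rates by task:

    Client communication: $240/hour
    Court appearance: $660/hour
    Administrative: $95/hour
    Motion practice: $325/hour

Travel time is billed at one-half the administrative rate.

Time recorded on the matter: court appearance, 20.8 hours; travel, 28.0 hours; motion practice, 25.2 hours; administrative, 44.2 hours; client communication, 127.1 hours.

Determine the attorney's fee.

Client communication: 127.1 × $240 = $30,504.00
Court appearance: 20.8 × $660 = $13,728.00
Administrative: 44.2 × $95 = $4,199.00
Motion practice: 25.2 × $325 = $8,190.00
Subtotal: $30,504.00 + $13,728.00 + $4,199.00 + $8,190.00 = $56,621.00
Travel: 28.0 × ($95 ÷ 2) = 28.0 × $47.50 = $1,330.00
Total: $56,621.00 + $1,330.00 = $57,951.00

$57,951.00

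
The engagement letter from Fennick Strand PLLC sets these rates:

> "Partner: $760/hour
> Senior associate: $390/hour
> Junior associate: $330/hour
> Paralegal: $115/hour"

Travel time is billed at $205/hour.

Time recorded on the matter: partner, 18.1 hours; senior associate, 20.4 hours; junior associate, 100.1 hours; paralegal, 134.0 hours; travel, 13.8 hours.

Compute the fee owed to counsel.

Partner: 18.1 × $760 = $13,756.00
Senior associate: 20.4 × $390 = $7,956.00
Junior associate: 100.1 × $330 = $33,033.00
Paralegal: 134.0 × $115 = $15,410.00
Subtotal: $13,756.00 + $7,956.00 + $33,033.00 + $15,410.00 = $70,155.00
Travel: 13.8 × $205 = $2,829.00
Total: $70,155.00 + $2,829.00 = $72,984.00

$72,984.00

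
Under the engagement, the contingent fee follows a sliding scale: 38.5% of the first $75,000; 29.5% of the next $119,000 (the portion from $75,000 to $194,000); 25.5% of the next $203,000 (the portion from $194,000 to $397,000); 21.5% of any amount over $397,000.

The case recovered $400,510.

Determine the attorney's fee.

First $75,000 at 38.5% = $28,875.00
Next $119,000 at 29.5% = $35,105.00
Next $203,000 at 25.5% = $51,765.00
Remaining $3,510 at 21.5% = $754.65
Fee: $28,875.00 + $35,105.00 + $51,765.00 + $754.65 = $116,499.65

$116,499.65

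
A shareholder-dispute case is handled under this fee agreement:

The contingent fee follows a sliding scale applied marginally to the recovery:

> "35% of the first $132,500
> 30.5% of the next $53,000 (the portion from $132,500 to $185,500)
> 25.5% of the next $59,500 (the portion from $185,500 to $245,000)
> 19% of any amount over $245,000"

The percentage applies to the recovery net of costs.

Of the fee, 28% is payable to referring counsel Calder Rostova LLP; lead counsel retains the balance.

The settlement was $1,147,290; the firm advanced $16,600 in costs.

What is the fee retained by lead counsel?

$177,115.39

Fee base (net of costs): $1,147,290 − $16,600 = $1,130,690
First $132,500 at 35% = $46,375.00
Next $53,000 at 30.5% = $16,165.00
Next $59,500 at 25.5% = $15,172.50
Remaining $885,690 at 19% = $168,281.10
Fee: $46,375.00 + $16,165.00 + $15,172.50 + $168,281.10 = $245,993.60
Referral share: 28% of $245,993.60 = $68,878.21; lead counsel retains $245,993.60 − $68,878.21 = $177,115.39.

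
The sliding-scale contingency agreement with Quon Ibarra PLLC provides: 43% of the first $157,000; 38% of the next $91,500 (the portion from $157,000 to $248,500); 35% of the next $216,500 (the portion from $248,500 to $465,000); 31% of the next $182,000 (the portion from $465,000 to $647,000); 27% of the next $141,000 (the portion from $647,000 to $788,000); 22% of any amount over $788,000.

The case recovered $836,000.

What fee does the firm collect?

$283,105.00

First $157,000 at 43% = $67,510.00
Next $91,500 at 38% = $34,770.00
Next $216,500 at 35% = $75,775.00
Next $182,000 at 31% = $56,420.00
Next $141,000 at 27% = $38,070.00
Remaining $48,000 at 22% = $10,560.00
Fee: $67,510.00 + $34,770.00 + $75,775.00 + $56,420.00 + $38,070.00 + $10,560.00 = $283,105.00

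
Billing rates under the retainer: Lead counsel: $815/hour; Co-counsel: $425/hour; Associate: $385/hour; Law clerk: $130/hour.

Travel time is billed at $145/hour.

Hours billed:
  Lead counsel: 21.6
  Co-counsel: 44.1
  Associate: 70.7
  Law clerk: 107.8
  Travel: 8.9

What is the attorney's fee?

Lead counsel: 21.6 × $815 = $17,604.00
Co-counsel: 44.1 × $425 = $18,742.50
Associate: 70.7 × $385 = $27,219.50
Law clerk: 107.8 × $130 = $14,014.00
Subtotal: $17,604.00 + $18,742.50 + $27,219.50 + $14,014.00 = $77,580.00
Travel: 8.9 × $145 = $1,290.50
Total: $77,580.00 + $1,290.50 = $78,870.50

$78,870.50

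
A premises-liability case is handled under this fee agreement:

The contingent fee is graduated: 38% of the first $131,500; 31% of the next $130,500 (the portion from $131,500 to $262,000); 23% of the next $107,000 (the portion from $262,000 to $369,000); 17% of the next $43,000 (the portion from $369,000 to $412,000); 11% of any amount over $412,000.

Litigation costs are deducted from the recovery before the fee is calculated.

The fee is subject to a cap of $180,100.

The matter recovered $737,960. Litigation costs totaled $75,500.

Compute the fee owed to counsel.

Fee base (net of costs): $737,960 − $75,500 = $662,460
First $131,500 at 38% = $49,970.00
Next $130,500 at 31% = $40,455.00
Next $107,000 at 23% = $24,610.00
Next $43,000 at 17% = $7,310.00
Remaining $250,460 at 11% = $27,550.60
Fee: $49,970.00 + $40,455.00 + $24,610.00 + $7,310.00 + $27,550.60 = $149,895.60
$149,895.60 is under the $180,100 cap.

$149,895.60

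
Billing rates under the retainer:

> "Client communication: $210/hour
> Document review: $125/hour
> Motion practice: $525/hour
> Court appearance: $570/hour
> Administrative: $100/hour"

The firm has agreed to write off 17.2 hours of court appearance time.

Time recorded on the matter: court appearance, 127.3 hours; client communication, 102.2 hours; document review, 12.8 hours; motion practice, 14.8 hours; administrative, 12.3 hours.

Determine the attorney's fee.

Client communication: 102.2 × $210 = $21,462.00
Document review: 12.8 × $125 = $1,600.00
Motion practice: 14.8 × $525 = $7,770.00
Court appearance: 127.3 × $570 = $72,561.00
Administrative: 12.3 × $100 = $1,230.00
Subtotal: $104,623.00
Write-off: 17.2 × $570 = $9,804.00
Total: $104,623.00 − $9,804.00 = $94,819.00

$94,819.00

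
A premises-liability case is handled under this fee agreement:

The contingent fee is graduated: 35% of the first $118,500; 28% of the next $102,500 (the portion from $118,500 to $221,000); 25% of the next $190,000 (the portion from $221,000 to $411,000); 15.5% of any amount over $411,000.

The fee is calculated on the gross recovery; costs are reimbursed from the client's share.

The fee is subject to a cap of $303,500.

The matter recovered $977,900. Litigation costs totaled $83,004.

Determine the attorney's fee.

Fee base is the gross recovery, $977,900; costs are reimbursed separately.
First $118,500 at 35% = $41,475.00
Next $102,500 at 28% = $28,700.00
Next $190,000 at 25% = $47,500.00
Remaining $566,900 at 15.5% = $87,869.50
Fee: $41,475.00 + $28,700.00 + $47,500.00 + $87,869.50 = $205,544.50
$205,544.50 is under the $303,500 cap.

$205,544.50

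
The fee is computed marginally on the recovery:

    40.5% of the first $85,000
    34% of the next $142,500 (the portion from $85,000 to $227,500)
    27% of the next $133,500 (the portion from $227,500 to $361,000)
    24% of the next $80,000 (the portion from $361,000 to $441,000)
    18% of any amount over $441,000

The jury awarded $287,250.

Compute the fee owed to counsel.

First $85,000 at 40.5% = $34,425.00
Next $142,500 at 34% = $48,450.00
Remaining $59,750 at 27% = $16,132.50
Fee: $34,425.00 + $48,450.00 + $16,132.50 = $99,007.50

$99,007.50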